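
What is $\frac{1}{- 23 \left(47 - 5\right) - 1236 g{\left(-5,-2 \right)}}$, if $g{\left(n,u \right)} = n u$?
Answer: $- \frac{1}{13326} \approx -7.5041 \cdot 10^{-5}$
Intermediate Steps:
$\frac{1}{- 23 \left(47 - 5\right) - 1236 g{\left(-5,-2 \right)}} = \frac{1}{- 23 \left(47 - 5\right) - 1236 \left(\left(-5\right) \left(-2\right)\right)} = \frac{1}{\left(-23\right) 42 - 12360} = \frac{1}{-966 - 12360} = \frac{1}{-13326} = - \frac{1}{13326}$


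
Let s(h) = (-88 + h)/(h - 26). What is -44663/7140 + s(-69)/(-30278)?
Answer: -12847022081/2053756740 ≈ -6.2554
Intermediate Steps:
s(h) = (-88 + h)/(-26 + h)
-44663/7140 + s(-69)/(-30278) = -44663/7140 + ((-88 - 69)/(-26 - 69))/(-30278) = -44663*1/7140 + (-157/(-95))*(-1/30278) = -44663/7140 - 1/95*(-157)*(-1/30278) = -44663/7140 + (157/95)*(-1/30278) = -44663/7140 - 157/2876410 = -12847022081/2053756740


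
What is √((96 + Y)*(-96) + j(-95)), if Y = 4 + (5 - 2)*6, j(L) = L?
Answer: I*√11423 ≈ 106.88*I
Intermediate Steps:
Y = 22 (Y = 4 + 3*6 = 4 + 18 = 22)
√((96 + Y)*(-96) + j(-95)) = √((96 + 22)*(-96) - 95) = √(118*(-96) - 95) = √(-11328 - 95) = √(-11423) = I*√11423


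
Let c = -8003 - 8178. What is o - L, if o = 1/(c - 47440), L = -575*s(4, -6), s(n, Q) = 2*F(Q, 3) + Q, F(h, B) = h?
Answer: -658477351/63621 ≈ -10350.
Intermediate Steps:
c = -16181
s(n, Q) = 3*Q (s(n, Q) = 2*Q + Q = 3*Q)
L = 10350 (L = -1725*(-6) = -575*(-18) = 10350)
o = -1/63621 (o = 1/(-16181 - 47440) = 1/(-63621) = -1/63621 ≈ -1.5718e-5)
o - L = -1/63621 - 1*10350 = -1/63621 - 10350 = -658477351/63621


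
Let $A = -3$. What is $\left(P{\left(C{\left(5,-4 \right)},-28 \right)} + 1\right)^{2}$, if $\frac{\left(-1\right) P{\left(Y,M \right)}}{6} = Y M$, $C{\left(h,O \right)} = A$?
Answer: $253009$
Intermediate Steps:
$C{\left(h,O \right)} = -3$
$P{\left(Y,M \right)} = - 6 M Y$ ($P{\left(Y,M \right)} = - 6 Y M = - 6 M Y$)
$\left(P{\left(C{\left(5,-4 \right)},-28 \right)} + 1\right)^{2} = \left(\left(-6\right) \left(-28\right) \left(-3\right) + 1\right)^{2} = \left(-504 + 1\right)^{2} = \left(-503\right)^{2} = 253009$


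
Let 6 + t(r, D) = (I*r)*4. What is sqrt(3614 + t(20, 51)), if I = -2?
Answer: 2*sqrt(862) ≈ 58.720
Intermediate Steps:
t(r, D) = -6 - 8*r (t(r, D) = -6 - 2*r*4 = -6 - 8*r)
sqrt(3614 + t(20, 51)) = sqrt(3614 + (-6 - 8*20)) = sqrt(3614 + (-6 - 160)) = sqrt(3614 - 166) = sqrt(3448) = 2*sqrt(862)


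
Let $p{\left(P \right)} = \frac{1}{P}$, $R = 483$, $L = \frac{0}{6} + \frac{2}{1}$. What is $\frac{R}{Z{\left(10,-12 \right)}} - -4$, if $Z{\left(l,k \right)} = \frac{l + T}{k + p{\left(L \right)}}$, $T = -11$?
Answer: $\frac{11117}{2} \approx 5558.5$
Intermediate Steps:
$L = 2$ ($L = 0 \cdot \frac{1}{6} + 2 \cdot 1 = 0 + 2 = 2$)
$Z{\left(l,k \right)} = \frac{-11 + l}{\frac{1}{2} + k}$ ($Z{\left(l,k \right)} = \frac{l - 11}{k + \frac{1}{2}} = \frac{-11 + l}{k + \frac{1}{2}} = \frac{-11 + l}{\frac{1}{2} + k}$)
$\frac{R}{Z{\left(10,-12 \right)}} - -4 = \frac{483}{2 \frac{1}{1 + 2 \left(-12\right)} \left(-11 + 10\right)} - -4 = \frac{483}{2 \frac{1}{1 - 24} \left(-1\right)} + 4 = \frac{483}{2 \frac{1}{-23} \left(-1\right)} + 4 = \frac{483}{2 \left(- \frac{1}{23}\right) \left(-1\right)} + 4 = \frac{483}{\frac{2}{23}} + 4 = 483 \cdot \frac{23}{2} + 4 = \frac{11109}{2} + 4 = \frac{11117}{2}$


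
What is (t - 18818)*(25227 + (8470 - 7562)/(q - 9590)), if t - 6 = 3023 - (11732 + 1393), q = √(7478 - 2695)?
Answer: -22359677042123482/30654439 + 8751304*√4783/30654439 ≈ -7.2941e+8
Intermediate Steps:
q = √4783 ≈ 69.159
t = -10096 (t = 6 + (3023 - (11732 + 1393)) = 6 + (3023 - 1*13125) = 6 + (3023 - 13125) = 6 - 10102 = -10096)
(t - 18818)*(25227 + (8470 - 7562)/(q - 9590)) = (-10096 - 18818)*(25227 + (8470 - 7562)/(√4783 - 9590)) = -28914*(25227 + 908/(-9590 + √4783)) = -729413478 - 26253912/(-9590 + √4783)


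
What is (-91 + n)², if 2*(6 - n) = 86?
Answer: 16384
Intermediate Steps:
n = -37 (n = 6 - ½*86 = 6 - 43 = -37)
(-91 + n)² = (-91 - 37)² = (-128)² = 16384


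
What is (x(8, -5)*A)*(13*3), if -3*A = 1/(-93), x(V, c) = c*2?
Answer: -130/93 ≈ -1.3979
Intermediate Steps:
x(V, c) = 2*c
A = 1/279 (A = -⅓/(-93) = -⅓*(-1/93) = 1/279 ≈ 0.0035842)
(x(8, -5)*A)*(13*3) = ((2*(-5))*(1/279))*(13*3) = -10*1/279*39 = -10/279*39 = -130/93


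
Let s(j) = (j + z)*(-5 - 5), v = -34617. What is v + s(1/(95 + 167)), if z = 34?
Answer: -4579372/131 ≈ -34957.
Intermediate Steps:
s(j) = -340 - 10*j (s(j) = (j + 34)*(-5 - 5) = (34 + j)*(-10) = -340 - 10*j)
v + s(1/(95 + 167)) = -34617 + (-340 - 10/(95 + 167)) = -34617 + (-340 - 10/262) = -34617 + (-340 - 10*1/262) = -34617 + (-340 - 5/131) = -34617 - 44545/131 = -4579372/131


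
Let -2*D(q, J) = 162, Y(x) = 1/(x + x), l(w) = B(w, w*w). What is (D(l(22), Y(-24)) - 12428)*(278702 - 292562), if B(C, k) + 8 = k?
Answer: 173374740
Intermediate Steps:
B(C, k) = -8 + k
l(w) = -8 + w**2 (l(w) = -8 + w*w = -8 + w**2)
Y(x) = 1/(2*x)
D(q, J) = -81 (D(q, J) = -1/2*162 = -81)
(D(l(22), Y(-24)) - 12428)*(278702 - 292562) = (-81 - 12428)*(278702 - 292562) = -12509*(-13860) = 173374740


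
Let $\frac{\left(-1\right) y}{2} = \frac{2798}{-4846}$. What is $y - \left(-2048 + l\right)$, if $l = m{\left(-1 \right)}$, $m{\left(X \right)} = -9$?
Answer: $\frac{4986909}{2423} \approx 2058.2$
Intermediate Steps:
$l = -9$
$y = \frac{2798}{2423}$ ($y = - 2 \frac{2798}{-4846} = - 2 \cdot 2798 \left(- \frac{1}{4846}\right) = \left(-2\right) \left(- \frac{1399}{2423}\right) = \frac{2798}{2423} \approx 1.1548$)
$y - \left(-2048 + l\right) = \frac{2798}{2423} - \left(-2048 - 9\right) = \frac{2798}{2423} - -2057 = \frac{2798}{2423} + 2057 = \frac{4986909}{2423}$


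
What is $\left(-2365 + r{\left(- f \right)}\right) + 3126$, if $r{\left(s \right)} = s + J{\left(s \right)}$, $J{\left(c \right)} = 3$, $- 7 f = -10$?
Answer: $\frac{5338}{7} \approx 762.57$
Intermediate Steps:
$f = \frac{10}{7}$ ($f = \left(- \frac{1}{7}\right) \left(-10\right) = \frac{10}{7} \approx 1.4286$)
$r{\left(s \right)} = 3 + s$ ($r{\left(s \right)} = s + 3 = 3 + s$)
$\left(-2365 + r{\left(- f \right)}\right) + 3126 = \left(-2365 + \left(3 - \frac{10}{7}\right)\right) + 3126 = \left(-2365 + \frac{11}{7}\right) + 3126 = - \frac{16544}{7} + 3126 = \frac{5338}{7}$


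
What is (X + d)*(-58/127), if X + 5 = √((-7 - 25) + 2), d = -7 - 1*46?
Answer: 3364/127 - 58*I*√30/127 ≈ 26.488 - 2.5014*I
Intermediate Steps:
d = -53 (d = -7 - 46 = -53)
X = -5 + I*√30 (X = -5 + √((-7 - 25) + 2) = -5 + √(-32 + 2) = -5 + √(-30) = -5 + I*√30 ≈ -5.0 + 5.4772*I)
(X + d)*(-58/127) = ((-5 + I*√30) - 53)*(-58/127) = (-58 + I*√30)*(-58*1/127) = (-58 + I*√30)*(-58/127) = 3364/127 - 58*I*√30/127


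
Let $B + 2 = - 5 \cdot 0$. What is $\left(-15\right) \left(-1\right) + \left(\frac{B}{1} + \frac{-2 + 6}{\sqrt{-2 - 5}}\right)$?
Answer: $13 - \frac{4 i \sqrt{7}}{7} \approx 13.0 - 1.5119 i$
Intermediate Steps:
$B = -2$ ($B = -2 - 5 \cdot 0 = -2 - 0 = -2 + 0 = -2$)
$\left(-15\right) \left(-1\right) + \left(\frac{B}{1} + \frac{-2 + 6}{\sqrt{-2 - 5}}\right) = \left(-15\right) \left(-1\right) + \left(- \frac{2}{1} + \frac{-2 + 6}{\sqrt{-2 - 5}}\right) = 15 + \left(\left(-2\right) 1 + \frac{4}{\sqrt{-7}}\right) = 15 - \left(2 - \frac{4}{i \sqrt{7}}\right) = 15 - \left(2 - 4 \left(- \frac{i \sqrt{7}}{7}\right)\right) = 15 - \left(2 + \frac{4 i \sqrt{7}}{7}\right) = 13 - \frac{4 i \sqrt{7}}{7}$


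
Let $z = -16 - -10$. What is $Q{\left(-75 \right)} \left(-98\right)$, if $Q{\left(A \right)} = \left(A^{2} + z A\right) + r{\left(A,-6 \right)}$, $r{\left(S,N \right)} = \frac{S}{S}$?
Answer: $-595448$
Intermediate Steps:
$r{\left(S,N \right)} = 1$
$z = -6$ ($z = -16 + 10 = -6$)
$Q{\left(A \right)} = 1 + A^{2} - 6 A$ ($Q{\left(A \right)} = \left(A^{2} - 6 A\right) + 1 = 1 + A^{2} - 6 A$)
$Q{\left(-75 \right)} \left(-98\right) = \left(1 + \left(-75\right)^{2} - -450\right) \left(-98\right) = \left(1 + 5625 + 450\right) \left(-98\right) = 6076 \left(-98\right) = -595448$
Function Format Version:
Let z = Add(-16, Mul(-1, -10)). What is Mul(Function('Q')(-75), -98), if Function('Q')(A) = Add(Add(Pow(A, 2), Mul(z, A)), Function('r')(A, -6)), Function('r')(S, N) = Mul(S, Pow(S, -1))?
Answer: -595448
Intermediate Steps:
Function('r')(S, N) = 1
z = -6 (z = Add(-16, 10) = -6)
Function('Q')(A) = Add(1, Pow(A, 2), Mul(-6, A)) (Function('Q')(A) = Add(Add(Pow(A, 2), Mul(-6, A)), 1) = Add(1, Pow(A, 2), Mul(-6, A)))
Mul(Function('Q')(-75), -98) = Mul(Add(1, Pow(-75, 2), Mul(-6, -75)), -98) = Mul(Add(1, 5625, 450), -98) = Mul(6076, -98) = -595448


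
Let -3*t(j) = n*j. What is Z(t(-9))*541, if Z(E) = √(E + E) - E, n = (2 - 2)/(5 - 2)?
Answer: 0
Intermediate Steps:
n = 0 (n = 0/3 = 0*(⅓) = 0)
t(j) = 0 (t(j) = -0*j = -⅓*0 = 0)
Z(E) = -E + √2*√E (Z(E) = √(2*E) - E = √2*√E - E = -E + √2*√E)
Z(t(-9))*541 = (-1*0 + √2*√0)*541 = (0 + √2*0)*541 = (0 + 0)*541 = 0*541 = 0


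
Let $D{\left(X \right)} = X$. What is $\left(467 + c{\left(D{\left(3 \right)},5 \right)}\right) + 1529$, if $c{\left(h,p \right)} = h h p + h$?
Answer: $2044$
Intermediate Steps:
$c{\left(h,p \right)} = h + p h^{2}$ ($c{\left(h,p \right)} = h^{2} p + h = p h^{2} + h = h + p h^{2}$)
$\left(467 + c{\left(D{\left(3 \right)},5 \right)}\right) + 1529 = \left(467 + 3 \left(1 + 3 \cdot 5\right)\right) + 1529 = \left(467 + 3 \left(1 + 15\right)\right) + 1529 = \left(467 + 3 \cdot 16\right) + 1529 = \left(467 + 48\right) + 1529 = 515 + 1529 = 2044$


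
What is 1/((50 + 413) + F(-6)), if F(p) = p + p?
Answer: 1/451 ≈ 0.0022173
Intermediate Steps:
F(p) = 2*p
1/((50 + 413) + F(-6)) = 1/((50 + 413) + 2*(-6)) = 1/(463 - 12) = 1/451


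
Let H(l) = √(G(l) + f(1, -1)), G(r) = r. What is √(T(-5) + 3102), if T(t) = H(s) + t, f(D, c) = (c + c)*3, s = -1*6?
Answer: √(3097 + 2*I*√3) ≈ 55.651 + 0.0311*I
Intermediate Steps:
s = -6
f(D, c) = 6*c (f(D, c) = (2*c)*3 = 6*c)
H(l) = √(-6 + l) (H(l) = √(l + 6*(-1)) = √(l - 6) = √(-6 + l))
T(t) = t + 2*I*√3 (T(t) = √(-6 - 6) + t = √(-12) + t = 2*I*√3 + t = t + 2*I*√3)
√(T(-5) + 3102) = √((-5 + 2*I*√3) + 3102) = √(3097 + 2*I*√3)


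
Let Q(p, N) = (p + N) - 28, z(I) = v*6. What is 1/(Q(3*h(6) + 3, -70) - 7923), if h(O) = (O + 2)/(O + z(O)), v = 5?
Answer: -3/24052 ≈ -0.00012473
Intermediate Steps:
z(I) = 30 (z(I) = 5*6 = 30)
h(O) = (2 + O)/(30 + O) (h(O) = (O + 2)/(O + 30) = (2 + O)/(30 + O))
Q(p, N) = -28 + N + p (Q(p, N) = (N + p) - 28 = -28 + N + p)
1/(Q(3*h(6) + 3, -70) - 7923) = 1/((-28 - 70 + (3*((2 + 6)/(30 + 6)) + 3)) - 7923) = 1/((-28 - 70 + (3*(8/36) + 3)) - 7923) = 1/((-28 - 70 + (3*((1/36)*8) + 3)) - 7923) = 1/((-28 - 70 + (3*(2/9) + 3)) - 7923) = 1/((-28 - 70 + (⅔ + 3)) - 7923) = 1/((-28 - 70 + 11/3) - 7923) = 1/(-283/3 - 7923) = 1/(-24052/3) = -3/24052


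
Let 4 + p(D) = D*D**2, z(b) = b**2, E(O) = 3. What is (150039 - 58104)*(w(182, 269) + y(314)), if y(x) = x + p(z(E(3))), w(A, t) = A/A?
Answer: 95612400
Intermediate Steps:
w(A, t) = 1
p(D) = -4 + D**3 (p(D) = -4 + D*D**2 = -4 + D**3)
y(x) = 725 + x (y(x) = x + (-4 + (3**2)**3) = x + (-4 + 9**3) = x + (-4 + 729) = x + 725 = 725 + x)
(150039 - 58104)*(w(182, 269) + y(314)) = (150039 - 58104)*(1 + (725 + 314)) = 91935*(1 + 1039) = 91935*1040 = 95612400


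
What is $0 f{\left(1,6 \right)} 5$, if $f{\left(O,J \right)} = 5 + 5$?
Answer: $0$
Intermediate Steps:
$f{\left(O,J \right)} = 10$
$0 f{\left(1,6 \right)} 5 = 0 \cdot 10 \cdot 5 = 0 \cdot 5 = 0$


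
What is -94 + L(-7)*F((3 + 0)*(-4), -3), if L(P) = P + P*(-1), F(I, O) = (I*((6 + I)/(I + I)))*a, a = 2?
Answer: -94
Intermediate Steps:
F(I, O) = 6 + I (F(I, O) = (I*((6 + I)/(I + I)))*2 = (I*((6 + I)/((2*I))))*2 = (I*((6 + I)*(1/(2*I))))*2 = (I*((6 + I)/(2*I)))*2 = (3 + I/2)*2 = 6 + I)
L(P) = 0 (L(P) = P - P = 0)
-94 + L(-7)*F((3 + 0)*(-4), -3) = -94 + 0*(6 + (3 + 0)*(-4)) = -94 + 0*(6 + 3*(-4)) = -94 + 0*(6 - 12) = -94 + 0*(-6) = -94 + 0 = -94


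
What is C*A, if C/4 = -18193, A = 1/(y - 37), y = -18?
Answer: 72772/55 ≈ 1323.1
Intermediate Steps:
A = -1/55 (A = 1/(-18 - 37) = 1/(-55) = -1/55 ≈ -0.018182)
C = -72772 (C = 4*(-18193) = -72772)
C*A = -72772*(-1/55) = 72772/55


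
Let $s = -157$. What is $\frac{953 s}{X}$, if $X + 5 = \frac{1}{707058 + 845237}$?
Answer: $\frac{232255930195}{7761474} \approx 29924.0$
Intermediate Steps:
$X = - \frac{7761474}{1552295}$ ($X = -5 + \frac{1}{707058 + 845237} = -5 + \frac{1}{1552295} = - \frac{7761474}{1552295} \approx -5.0$)
$\frac{953 s}{X} = \frac{953 \left(-157\right)}{- \frac{7761474}{1552295}} = \left(-149621\right) \left(- \frac{1552295}{7761474}\right) = \frac{232255930195}{7761474}$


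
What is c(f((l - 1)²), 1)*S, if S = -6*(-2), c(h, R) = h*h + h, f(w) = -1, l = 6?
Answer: 0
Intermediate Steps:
c(h, R) = h + h² (c(h, R) = h² + h = h + h²)
S = 12
c(f((l - 1)²), 1)*S = -(1 - 1)*12 = -1*0*12 = 0*12 = 0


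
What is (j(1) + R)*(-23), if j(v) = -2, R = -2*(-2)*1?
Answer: -46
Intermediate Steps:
R = 4 (R = 4*1 = 4)
(j(1) + R)*(-23) = (-2 + 4)*(-23) = 2*(-23) = -46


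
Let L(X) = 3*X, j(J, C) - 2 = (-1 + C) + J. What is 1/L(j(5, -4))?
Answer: ⅙ ≈ 0.16667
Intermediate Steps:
j(J, C) = 1 + C + J (j(J, C) = 2 + ((-1 + C) + J) = 2 + (-1 + C + J) = 1 + C + J)
1/L(j(5, -4)) = 1/(3*(1 - 4 + 5)) = 1/(3*2) = 1/6 = ⅙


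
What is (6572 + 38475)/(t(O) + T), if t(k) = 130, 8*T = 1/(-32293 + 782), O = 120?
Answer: 11355808136/32771439 ≈ 346.52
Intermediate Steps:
T = -1/252088 (T = 1/(8*(-32293 + 782)) = (⅛)/(-31511) = (⅛)*(-1/31511) = -1/252088 ≈ -3.9669e-6)
(6572 + 38475)/(t(O) + T) = (6572 + 38475)/(130 - 1/252088) = 45047/(32771439/252088) = 45047*(252088/32771439) = 11355808136/32771439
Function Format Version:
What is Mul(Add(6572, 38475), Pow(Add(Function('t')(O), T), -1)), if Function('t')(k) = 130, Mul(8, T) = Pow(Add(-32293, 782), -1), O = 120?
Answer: Rational(11355808136, 32771439) ≈ 346.52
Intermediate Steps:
T = Rational(-1, 252088) (T = Mul(Rational(1, 8), Pow(Add(-32293, 782), -1)) = Mul(Rational(1, 8), Pow(-31511, -1)) = Mul(Rational(1, 8), Rational(-1, 31511)) = Rational(-1, 252088) ≈ -3.9669e-6)
Mul(Add(6572, 38475), Pow(Add(Function('t')(O), T), -1)) = Mul(Add(6572, 38475), Pow(Add(130, Rational(-1, 252088)), -1)) = Mul(45047, Pow(Rational(32771439, 252088), -1)) = Mul(45047, Rational(252088, 32771439)) = Rational(11355808136, 32771439)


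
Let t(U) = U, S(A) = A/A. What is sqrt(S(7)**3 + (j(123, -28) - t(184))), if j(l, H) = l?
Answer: 2*I*sqrt(15) ≈ 7.746*I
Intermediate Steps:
S(A) = 1
sqrt(S(7)**3 + (j(123, -28) - t(184))) = sqrt(1**3 + (123 - 1*184)) = sqrt(1 + (123 - 184)) = sqrt(1 - 61) = sqrt(-60) = 2*I*sqrt(15)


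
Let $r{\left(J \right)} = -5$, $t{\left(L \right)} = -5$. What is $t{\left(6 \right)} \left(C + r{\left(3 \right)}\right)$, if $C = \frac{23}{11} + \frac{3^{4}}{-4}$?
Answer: $\frac{5095}{44} \approx 115.8$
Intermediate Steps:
$C = - \frac{799}{44}$ ($C = 23 \cdot \frac{1}{11} + 81 \left(- \frac{1}{4}\right) = \frac{23}{11} - \frac{81}{4} = - \frac{799}{44} \approx -18.159$)
$t{\left(6 \right)} \left(C + r{\left(3 \right)}\right) = - 5 \left(- \frac{799}{44} - 5\right) = \left(-5\right) \left(- \frac{1019}{44}\right) = \frac{5095}{44}$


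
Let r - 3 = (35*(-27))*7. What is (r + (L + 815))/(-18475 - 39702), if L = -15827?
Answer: 21624/58177 ≈ 0.37169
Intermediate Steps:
r = -6612 (r = 3 + (35*(-27))*7 = 3 - 945*7 = 3 - 6615 = -6612)
(r + (L + 815))/(-18475 - 39702) = (-6612 + (-15827 + 815))/(-18475 - 39702) = (-6612 - 15012)/(-58177) = -21624*(-1/58177) = 21624/58177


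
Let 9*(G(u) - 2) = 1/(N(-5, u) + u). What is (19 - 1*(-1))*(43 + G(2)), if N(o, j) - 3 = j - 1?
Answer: 24310/27 ≈ 900.37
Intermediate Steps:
N(o, j) = 2 + j (N(o, j) = 3 + (j - 1) = 3 + (-1 + j) = 2 + j)
G(u) = 2 + 1/(9*(2 + 2*u)) (G(u) = 2 + 1/(9*((2 + u) + u)) = 2 + 1/(9*(2 + 2*u)))
(19 - 1*(-1))*(43 + G(2)) = (19 - 1*(-1))*(43 + (37 + 36*2)/(18*(1 + 2))) = (19 + 1)*(43 + (1/18)*(37 + 72)/3) = 20*(43 + (1/18)*(⅓)*109) = 20*(43 + 109/54) = 20*(2431/54) = 24310/27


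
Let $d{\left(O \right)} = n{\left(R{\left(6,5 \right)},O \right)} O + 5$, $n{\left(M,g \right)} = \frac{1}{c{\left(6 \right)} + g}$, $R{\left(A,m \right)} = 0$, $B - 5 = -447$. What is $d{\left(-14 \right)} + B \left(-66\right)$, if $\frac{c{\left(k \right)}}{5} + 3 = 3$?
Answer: $29178$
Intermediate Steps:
$B = -442$ ($B = 5 - 447 = -442$)
$c{\left(k \right)} = 0$ ($c{\left(k \right)} = -15 + 5 \cdot 3 = -15 + 15 = 0$)
$n{\left(M,g \right)} = \frac{1}{g}$ ($n{\left(M,g \right)} = \frac{1}{0 + g} = \frac{1}{g}$)
$d{\left(O \right)} = 6$ ($d{\left(O \right)} = \frac{O}{O} + 5 = 1 + 5 = 6$)
$d{\left(-14 \right)} + B \left(-66\right) = 6 - -29172 = 6 + 29172 = 29178$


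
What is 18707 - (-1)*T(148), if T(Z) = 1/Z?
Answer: 2768637/148 ≈ 18707.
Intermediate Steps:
18707 - (-1)*T(148) = 18707 - (-1)/148 = 18707 - 1*(-1/148) = 18707 + 1/148 = 2768637/148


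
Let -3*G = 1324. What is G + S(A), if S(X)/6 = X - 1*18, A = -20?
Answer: -2008/3 ≈ -669.33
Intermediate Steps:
G = -1324/3 (G = -⅓*1324 = -1324/3 ≈ -441.33)
S(X) = -108 + 6*X (S(X) = 6*(X - 1*18) = 6*(X - 18) = 6*(-18 + X) = -108 + 6*X)
G + S(A) = -1324/3 + (-108 + 6*(-20)) = -1324/3 + (-108 - 120) = -1324/3 - 228 = -2008/3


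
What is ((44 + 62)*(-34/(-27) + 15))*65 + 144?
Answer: 3028598/27 ≈ 1.1217e+5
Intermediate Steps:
((44 + 62)*(-34/(-27) + 15))*65 + 144 = (106*(-34*(-1/27) + 15))*65 + 144 = (106*(34/27 + 15))*65 + 144 = (106*(439/27))*65 + 144 = (46534/27)*65 + 144 = 3024710/27 + 144 = 3028598/27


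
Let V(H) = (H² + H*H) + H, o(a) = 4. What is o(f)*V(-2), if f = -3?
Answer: 24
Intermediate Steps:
V(H) = H + 2*H² (V(H) = (H² + H²) + H = 2*H² + H = H + 2*H²)
o(f)*V(-2) = 4*(-2*(1 + 2*(-2))) = 4*(-2*(1 - 4)) = 4*(-2*(-3)) = 4*6 = 24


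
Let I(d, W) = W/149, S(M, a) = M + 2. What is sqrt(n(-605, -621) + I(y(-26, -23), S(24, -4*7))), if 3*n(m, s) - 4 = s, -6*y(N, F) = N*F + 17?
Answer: I*sqrt(41059185)/447 ≈ 14.335*I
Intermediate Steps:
y(N, F) = -17/6 - F*N/6 (y(N, F) = -(N*F + 17)/6 = -(F*N + 17)/6 = -(17 + F*N)/6 = -17/6 - F*N/6)
n(m, s) = 4/3 + s/3
S(M, a) = 2 + M
I(d, W) = W/149 (I(d, W) = W*(1/149) = W/149)
sqrt(n(-605, -621) + I(y(-26, -23), S(24, -4*7))) = sqrt((4/3 + (1/3)*(-621)) + (2 + 24)/149) = sqrt((4/3 - 207) + (1/149)*26) = sqrt(-617/3 + 26/149) = sqrt(-91855/447) = I*sqrt(41059185)/447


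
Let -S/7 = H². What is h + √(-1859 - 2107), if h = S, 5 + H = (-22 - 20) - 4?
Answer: -18207 + I*√3966 ≈ -18207.0 + 62.976*I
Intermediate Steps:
H = -51 (H = -5 + ((-22 - 20) - 4) = -5 + (-42 - 4) = -5 - 46 = -51)
S = -18207 (S = -7*(-51)² = -7*2601 = -18207)
h = -18207
h + √(-1859 - 2107) = -18207 + √(-1859 - 2107) = -18207 + √(-3966) = -18207 + I*√3966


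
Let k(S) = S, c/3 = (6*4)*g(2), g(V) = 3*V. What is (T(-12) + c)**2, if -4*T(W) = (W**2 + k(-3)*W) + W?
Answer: 152100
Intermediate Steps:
c = 432 (c = 3*((6*4)*(3*2)) = 3*(24*6) = 3*144 = 432)
T(W) = W/2 - W**2/4 (T(W) = -((W**2 - 3*W) + W)/4 = -(W**2 - 2*W)/4 = W/2 - W**2/4)
(T(-12) + c)**2 = ((1/4)*(-12)*(2 - 1*(-12)) + 432)**2 = ((1/4)*(-12)*(2 + 12) + 432)**2 = ((1/4)*(-12)*14 + 432)**2 = (-42 + 432)**2 = 390**2 = 152100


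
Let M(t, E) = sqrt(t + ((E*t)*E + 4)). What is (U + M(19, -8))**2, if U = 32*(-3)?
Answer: (96 - sqrt(1239))**2 ≈ 3696.7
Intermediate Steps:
M(t, E) = sqrt(4 + t + t*E**2) (M(t, E) = sqrt(t + (t*E**2 + 4)) = sqrt(t + (4 + t*E**2)) = sqrt(4 + t + t*E**2))
U = -96
(U + M(19, -8))**2 = (-96 + sqrt(4 + 19 + 19*(-8)**2))**2 = (-96 + sqrt(4 + 19 + 19*64))**2 = (-96 + sqrt(4 + 19 + 1216))**2 = (-96 + sqrt(1239))**2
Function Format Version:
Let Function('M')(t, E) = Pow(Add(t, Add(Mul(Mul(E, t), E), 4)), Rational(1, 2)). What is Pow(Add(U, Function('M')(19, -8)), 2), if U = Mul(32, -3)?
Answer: Pow(Add(96, Mul(-1, Pow(1239, Rational(1, 2)))), 2) ≈ 3696.7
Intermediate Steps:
Function('M')(t, E) = Pow(Add(4, t, Mul(t, Pow(E, 2))), Rational(1, 2)) (Function('M')(t, E) = Pow(Add(t, Add(Mul(t, Pow(E, 2)), 4)), Rational(1, 2)) = Pow(Add(t, Add(4, Mul(t, Pow(E, 2)))), Rational(1, 2)) = Pow(Add(4, t, Mul(t, Pow(E, 2))), Rational(1, 2)))
U = -96
Pow(Add(U, Function('M')(19, -8)), 2) = Pow(Add(-96, Pow(Add(4, 19, Mul(19, Pow(-8, 2))), Rational(1, 2))), 2) = Pow(Add(-96, Pow(Add(4, 19, Mul(19, 64)), Rational(1, 2))), 2) = Pow(Add(-96, Pow(Add(4, 19, 1216), Rational(1, 2))), 2) = Pow(Add(-96, Pow(1239, Rational(1, 2))), 2)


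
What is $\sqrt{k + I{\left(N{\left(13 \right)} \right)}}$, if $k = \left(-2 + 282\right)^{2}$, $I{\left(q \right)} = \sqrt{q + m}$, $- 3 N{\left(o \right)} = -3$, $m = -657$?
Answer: $2 \sqrt{19600 + i \sqrt{41}} \approx 280.0 + 0.045737 i$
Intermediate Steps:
$N{\left(o \right)} = 1$ ($N{\left(o \right)} = \left(- \frac{1}{3}\right) \left(-3\right) = 1$)
$I{\left(q \right)} = \sqrt{-657 + q}$ ($I{\left(q \right)} = \sqrt{q - 657} = \sqrt{-657 + q}$)
$k = 78400$ ($k = 280^{2} = 78400$)
$\sqrt{k + I{\left(N{\left(13 \right)} \right)}} = \sqrt{78400 + \sqrt{-657 + 1}} = \sqrt{78400 + \sqrt{-656}} = \sqrt{78400 + 4 i \sqrt{41}}$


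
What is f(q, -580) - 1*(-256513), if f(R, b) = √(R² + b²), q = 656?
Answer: 256513 + 4*√47921 ≈ 2.5739e+5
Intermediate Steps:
f(q, -580) - 1*(-256513) = √(656² + (-580)²) - 1*(-256513) = √(430336 + 336400) + 256513 = √766736 + 256513 = 4*√47921 + 256513 = 256513 + 4*√47921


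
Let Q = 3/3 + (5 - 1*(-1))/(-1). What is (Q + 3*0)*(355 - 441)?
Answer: 430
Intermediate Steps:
Q = -5 (Q = 3*(⅓) + (5 + 1)*(-1) = 1 + 6*(-1) = 1 - 6 = -5)
(Q + 3*0)*(355 - 441) = (-5 + 3*0)*(355 - 441) = (-5 + 0)*(-86) = -5*(-86) = 430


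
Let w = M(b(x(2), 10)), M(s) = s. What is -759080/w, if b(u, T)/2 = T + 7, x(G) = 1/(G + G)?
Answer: -379540/17 ≈ -22326.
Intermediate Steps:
x(G) = 1/(2*G)
b(u, T) = 14 + 2*T (b(u, T) = 2*(T + 7) = 2*(7 + T) = 14 + 2*T)
w = 34 (w = 14 + 2*10 = 14 + 20 = 34)
-759080/w = -759080/34 = -759080*1/34 = -379540/17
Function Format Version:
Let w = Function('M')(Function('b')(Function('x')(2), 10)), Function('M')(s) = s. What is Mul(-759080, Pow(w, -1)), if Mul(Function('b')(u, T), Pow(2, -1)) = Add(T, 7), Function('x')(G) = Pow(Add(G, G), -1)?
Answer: Rational(-379540, 17) ≈ -22326.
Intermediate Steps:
Function('x')(G) = Mul(Rational(1, 2), Pow(G, -1)) (Function('x')(G) = Pow(Mul(2, G), -1) = Mul(Rational(1, 2), Pow(G, -1)))
Function('b')(u, T) = Add(14, Mul(2, T)) (Function('b')(u, T) = Mul(2, Add(T, 7)) = Mul(2, Add(7, T)) = Add(14, Mul(2, T)))
w = 34 (w = Add(14, Mul(2, 10)) = Add(14, 20) = 34)
Mul(-759080, Pow(w, -1)) = Mul(-759080, Pow(34, -1)) = Mul(-759080, Rational(1, 34)) = Rational(-379540, 17)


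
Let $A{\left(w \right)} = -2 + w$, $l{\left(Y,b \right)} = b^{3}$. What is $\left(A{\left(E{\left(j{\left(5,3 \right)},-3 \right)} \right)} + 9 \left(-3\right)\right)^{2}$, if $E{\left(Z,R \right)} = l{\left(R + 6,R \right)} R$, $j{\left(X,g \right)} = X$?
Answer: $2704$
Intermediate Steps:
$E{\left(Z,R \right)} = R^{4}$ ($E{\left(Z,R \right)} = R^{3} R = R^{4}$)
$\left(A{\left(E{\left(j{\left(5,3 \right)},-3 \right)} \right)} + 9 \left(-3\right)\right)^{2} = \left(\left(-2 + \left(-3\right)^{4}\right) + 9 \left(-3\right)\right)^{2} = \left(\left(-2 + 81\right) - 27\right)^{2} = \left(79 - 27\right)^{2} = 52^{2} = 2704$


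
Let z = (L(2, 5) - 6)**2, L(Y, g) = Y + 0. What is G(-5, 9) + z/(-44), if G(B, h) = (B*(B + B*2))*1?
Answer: 821/11 ≈ 74.636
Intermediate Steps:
L(Y, g) = Y
G(B, h) = 3*B**2 (G(B, h) = (B*(B + 2*B))*1 = (B*(3*B))*1 = (3*B**2)*1 = 3*B**2)
z = 16 (z = (2 - 6)**2 = (-4)**2 = 16)
G(-5, 9) + z/(-44) = 3*(-5)**2 + 16/(-44) = 3*25 + 16*(-1/44) = 75 - 4/11 = 821/11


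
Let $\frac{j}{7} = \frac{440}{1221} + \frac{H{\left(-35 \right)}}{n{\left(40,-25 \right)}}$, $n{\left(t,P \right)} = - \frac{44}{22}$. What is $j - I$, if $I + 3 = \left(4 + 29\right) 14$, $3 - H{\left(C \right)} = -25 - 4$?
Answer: $- \frac{63101}{111} \approx -568.48$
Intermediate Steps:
$n{\left(t,P \right)} = -2$ ($n{\left(t,P \right)} = \left(-44\right) \frac{1}{22} = -2$)
$H{\left(C \right)} = 32$ ($H{\left(C \right)} = 3 - \left(-25 - 4\right) = 3 - -29 = 3 + 29 = 32$)
$I = 459$ ($I = -3 + \left(4 + 29\right) 14 = -3 + 33 \cdot 14 = -3 + 462 = 459$)
$j = - \frac{12152}{111}$ ($j = 7 \left(\frac{440}{1221} + \frac{32}{-2}\right) = 7 \left(440 \cdot \frac{1}{1221} + 32 \left(- \frac{1}{2}\right)\right) = 7 \left(\frac{40}{111} - 16\right) = 7 \left(- \frac{1736}{111}\right) = - \frac{12152}{111} \approx -109.48$)
$j - I = - \frac{12152}{111} - 459 = - \frac{63101}{111}$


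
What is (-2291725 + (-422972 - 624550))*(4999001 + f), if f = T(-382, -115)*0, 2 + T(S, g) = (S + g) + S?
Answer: -16692899092247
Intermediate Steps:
T(S, g) = -2 + g + 2*S (T(S, g) = -2 + ((S + g) + S) = -2 + (g + 2*S) = -2 + g + 2*S)
f = 0 (f = (-2 - 115 + 2*(-382))*0 = (-2 - 115 - 764)*0 = -881*0 = 0)
(-2291725 + (-422972 - 624550))*(4999001 + f) = (-2291725 + (-422972 - 624550))*(4999001 + 0) = (-2291725 - 1047522)*4999001 = -3339247*4999001 = -16692899092247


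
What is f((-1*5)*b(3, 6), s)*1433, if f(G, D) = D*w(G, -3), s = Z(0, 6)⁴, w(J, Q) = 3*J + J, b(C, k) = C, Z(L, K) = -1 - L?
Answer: -85980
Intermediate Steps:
w(J, Q) = 4*J
s = 1 (s = (-1 - 1*0)⁴ = (-1 + 0)⁴ = (-1)⁴ = 1)
f(G, D) = 4*D*G (f(G, D) = D*(4*G) = 4*D*G)
f((-1*5)*b(3, 6), s)*1433 = (4*1*(-1*5*3))*1433 = (4*1*(-5*3))*1433 = (4*1*(-15))*1433 = -60*1433 = -85980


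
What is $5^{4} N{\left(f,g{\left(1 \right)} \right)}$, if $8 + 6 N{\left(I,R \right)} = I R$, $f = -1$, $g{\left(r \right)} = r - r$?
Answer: $- \frac{2500}{3} \approx -833.33$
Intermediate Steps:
$g{\left(r \right)} = 0$
$N{\left(I,R \right)} = - \frac{4}{3} + \frac{I R}{6}$
$5^{4} N{\left(f,g{\left(1 \right)} \right)} = 5^{4} \left(- \frac{4}{3} + \frac{1}{6} \left(-1\right) 0\right) = 625 \left(- \frac{4}{3} + 0\right) = 625 \left(- \frac{4}{3}\right) = - \frac{2500}{3}$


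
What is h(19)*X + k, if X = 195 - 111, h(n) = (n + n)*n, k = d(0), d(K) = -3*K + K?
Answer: 60648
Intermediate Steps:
d(K) = -2*K
k = 0 (k = -2*0 = 0)
h(n) = 2*n**2 (h(n) = (2*n)*n = 2*n**2)
X = 84
h(19)*X + k = (2*19**2)*84 + 0 = (2*361)*84 + 0 = 722*84 + 0 = 60648 + 0 = 60648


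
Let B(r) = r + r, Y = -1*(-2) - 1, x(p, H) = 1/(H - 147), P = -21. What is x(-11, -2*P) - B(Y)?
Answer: -211/105 ≈ -2.0095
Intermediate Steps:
x(p, H) = 1/(-147 + H)
Y = 1 (Y = 2 - 1 = 1)
B(r) = 2*r
x(-11, -2*P) - B(Y) = 1/(-147 - 2*(-21)) - 2 = 1/(-147 + 42) - 1*2 = 1/(-105) - 2 = -1/105 - 2 = -211/105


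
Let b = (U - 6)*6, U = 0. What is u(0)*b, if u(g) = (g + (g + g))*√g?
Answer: 0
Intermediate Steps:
u(g) = 3*g^(3/2) (u(g) = (g + 2*g)*√g = (3*g)*√g = 3*g^(3/2))
b = -36 (b = (0 - 6)*6 = -6*6 = -36)
u(0)*b = (3*0^(3/2))*(-36) = (3*0)*(-36) = 0*(-36) = 0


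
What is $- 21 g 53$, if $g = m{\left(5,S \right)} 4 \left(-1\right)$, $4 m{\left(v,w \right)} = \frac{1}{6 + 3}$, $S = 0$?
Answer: $\frac{371}{3} \approx 123.67$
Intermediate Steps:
$m{\left(v,w \right)} = \frac{1}{36}$ ($m{\left(v,w \right)} = \frac{1}{4 \left(6 + 3\right)} = \frac{1}{4 \cdot 9} = \frac{1}{4} \cdot \frac{1}{9} = \frac{1}{36}$)
$g = - \frac{1}{9}$ ($g = \frac{1}{36} \cdot 4 \left(-1\right) = \frac{1}{9} \left(-1\right) = - \frac{1}{9} \approx -0.11111$)
$- 21 g 53 = \left(-21\right) \left(- \frac{1}{9}\right) 53 = \frac{7}{3} \cdot 53 = \frac{371}{3}$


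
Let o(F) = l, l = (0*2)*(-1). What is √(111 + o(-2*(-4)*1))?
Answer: √111 ≈ 10.536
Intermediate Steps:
l = 0 (l = 0*(-1) = 0)
o(F) = 0
√(111 + o(-2*(-4)*1)) = √(111 + 0) = √111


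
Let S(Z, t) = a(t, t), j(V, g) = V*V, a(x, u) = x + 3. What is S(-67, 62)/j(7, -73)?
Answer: 65/49 ≈ 1.3265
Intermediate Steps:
a(x, u) = 3 + x
j(V, g) = V**2
S(Z, t) = 3 + t
S(-67, 62)/j(7, -73) = (3 + 62)/(7**2) = 65/49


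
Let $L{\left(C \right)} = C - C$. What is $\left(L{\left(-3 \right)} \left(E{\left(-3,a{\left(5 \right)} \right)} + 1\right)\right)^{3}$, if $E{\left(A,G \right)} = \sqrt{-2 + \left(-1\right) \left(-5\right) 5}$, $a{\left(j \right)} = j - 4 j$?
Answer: $0$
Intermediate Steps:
$L{\left(C \right)} = 0$
$a{\left(j \right)} = - 3 j$
$E{\left(A,G \right)} = \sqrt{23}$ ($E{\left(A,G \right)} = \sqrt{-2 + 5 \cdot 5} = \sqrt{-2 + 25} = \sqrt{23}$)
$\left(L{\left(-3 \right)} \left(E{\left(-3,a{\left(5 \right)} \right)} + 1\right)\right)^{3} = \left(0 \left(\sqrt{23} + 1\right)\right)^{3} = \left(0 \left(1 + \sqrt{23}\right)\right)^{3} = 0^{3} = 0$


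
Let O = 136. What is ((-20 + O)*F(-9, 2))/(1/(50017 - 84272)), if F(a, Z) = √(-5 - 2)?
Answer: -3973580*I*√7 ≈ -1.0513e+7*I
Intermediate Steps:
F(a, Z) = I*√7 (F(a, Z) = √(-7) = I*√7)
((-20 + O)*F(-9, 2))/(1/(50017 - 84272)) = ((-20 + 136)*(I*√7))/(1/(50017 - 84272)) = (116*(I*√7))/(1/(-34255)) = (116*I*√7)/(-1/34255) = (116*I*√7)*(-34255) = -3973580*I*√7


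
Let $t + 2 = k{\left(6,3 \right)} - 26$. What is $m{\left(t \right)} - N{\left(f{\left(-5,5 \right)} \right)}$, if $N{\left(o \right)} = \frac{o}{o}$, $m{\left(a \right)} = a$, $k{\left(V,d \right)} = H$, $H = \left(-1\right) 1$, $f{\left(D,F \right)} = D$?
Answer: $-30$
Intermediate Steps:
$H = -1$
$k{\left(V,d \right)} = -1$
$t = -29$ ($t = -2 - 27 = -29$)
$N{\left(o \right)} = 1$
$m{\left(t \right)} - N{\left(f{\left(-5,5 \right)} \right)} = -29 - 1 = -30$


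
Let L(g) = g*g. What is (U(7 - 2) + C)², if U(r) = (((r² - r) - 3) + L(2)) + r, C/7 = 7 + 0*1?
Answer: 5625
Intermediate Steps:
L(g) = g²
C = 49 (C = 7*(7 + 0*1) = 7*(7 + 0) = 7*7 = 49)
U(r) = 1 + r² (U(r) = (((r² - r) - 3) + 2²) + r = ((-3 + r² - r) + 4) + r = (1 + r² - r) + r = 1 + r²)
(U(7 - 2) + C)² = ((1 + (7 - 2)²) + 49)² = ((1 + 5²) + 49)² = ((1 + 25) + 49)² = (26 + 49)² = 75² = 5625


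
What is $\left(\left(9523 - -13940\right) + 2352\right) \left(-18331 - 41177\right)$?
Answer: $-1536199020$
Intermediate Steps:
$\left(\left(9523 - -13940\right) + 2352\right) \left(-18331 - 41177\right) = \left(\left(9523 + 13940\right) + 2352\right) \left(-59508\right) = \left(23463 + 2352\right) \left(-59508\right) = 25815 \left(-59508\right) = -1536199020$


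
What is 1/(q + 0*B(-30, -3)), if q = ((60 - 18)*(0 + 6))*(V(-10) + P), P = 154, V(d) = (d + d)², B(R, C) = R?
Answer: 1/139608 ≈ 7.1629e-6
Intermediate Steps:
V(d) = 4*d² (V(d) = (2*d)² = 4*d²)
q = 139608 (q = ((60 - 18)*(0 + 6))*(4*(-10)² + 154) = (42*6)*(4*100 + 154) = 252*(400 + 154) = 252*554 = 139608)
1/(q + 0*B(-30, -3)) = 1/(139608 + 0*(-30)) = 1/(139608 + 0) = 1/139608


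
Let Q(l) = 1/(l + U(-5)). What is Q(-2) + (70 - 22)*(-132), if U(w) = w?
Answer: -44353/7 ≈ -6336.1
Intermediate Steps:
Q(l) = 1/(-5 + l) (Q(l) = 1/(l - 5) = 1/(-5 + l))
Q(-2) + (70 - 22)*(-132) = 1/(-5 - 2) + (70 - 22)*(-132) = 1/(-7) + 48*(-132) = -1/7 - 6336 = -44353/7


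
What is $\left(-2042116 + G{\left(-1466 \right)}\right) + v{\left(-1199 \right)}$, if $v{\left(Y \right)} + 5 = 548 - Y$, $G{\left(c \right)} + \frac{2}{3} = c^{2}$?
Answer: $\frac{326344}{3} \approx 1.0878 \cdot 10^{5}$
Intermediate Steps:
$G{\left(c \right)} = - \frac{2}{3} + c^{2}$
$v{\left(Y \right)} = 543 - Y$ ($v{\left(Y \right)} = -5 - \left(-548 + Y\right) = 543 - Y$)
$\left(-2042116 + G{\left(-1466 \right)}\right) + v{\left(-1199 \right)} = \left(-2042116 - \left(\frac{2}{3} - \left(-1466\right)^{2}\right)\right) + \left(543 - -1199\right) = \left(-2042116 + \left(- \frac{2}{3} + 2149156\right)\right) + \left(543 + 1199\right) = \left(-2042116 + \frac{6447466}{3}\right) + 1742 = \frac{321118}{3} + 1742 = \frac{326344}{3}$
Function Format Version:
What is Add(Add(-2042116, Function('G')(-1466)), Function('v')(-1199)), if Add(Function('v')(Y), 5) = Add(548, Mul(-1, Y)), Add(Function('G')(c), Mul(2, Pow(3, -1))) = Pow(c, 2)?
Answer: Rational(326344, 3) ≈ 1.0878e+5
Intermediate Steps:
Function('G')(c) = Add(Rational(-2, 3), Pow(c, 2))
Function('v')(Y) = Add(543, Mul(-1, Y)) (Function('v')(Y) = Add(-5, Add(548, Mul(-1, Y))) = Add(543, Mul(-1, Y)))
Add(Add(-2042116, Function('G')(-1466)), Function('v')(-1199)) = Add(Add(-2042116, Add(Rational(-2, 3), Pow(-1466, 2))), Add(543, Mul(-1, -1199))) = Add(Add(-2042116, Add(Rational(-2, 3), 2149156)), Add(543, 1199)) = Add(Add(-2042116, Rational(6447466, 3)), 1742) = Add(Rational(321118, 3), 1742) = Rational(326344, 3)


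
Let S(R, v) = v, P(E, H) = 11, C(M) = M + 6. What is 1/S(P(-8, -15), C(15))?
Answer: 1/21 ≈ 0.047619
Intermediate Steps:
C(M) = 6 + M
1/S(P(-8, -15), C(15)) = 1/(6 + 15) = 1/21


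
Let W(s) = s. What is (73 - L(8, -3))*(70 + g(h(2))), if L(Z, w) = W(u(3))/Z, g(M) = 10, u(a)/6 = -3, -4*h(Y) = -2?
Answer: 6020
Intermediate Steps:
h(Y) = ½ (h(Y) = -¼*(-2) = ½)
u(a) = -18 (u(a) = 6*(-3) = -18)
L(Z, w) = -18/Z
(73 - L(8, -3))*(70 + g(h(2))) = (73 - (-18)/8)*(70 + 10) = (73 - (-18)/8)*80 = (73 - 1*(-9/4))*80 = (73 + 9/4)*80 = (301/4)*80 = 6020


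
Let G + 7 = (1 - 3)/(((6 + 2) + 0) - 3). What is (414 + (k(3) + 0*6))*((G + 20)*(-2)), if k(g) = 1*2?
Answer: -52416/5 ≈ -10483.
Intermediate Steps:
k(g) = 2
G = -37/5 (G = -7 + (1 - 3)/(((6 + 2) + 0) - 3) = -7 - 2/((8 + 0) - 3) = -7 - 2/(8 - 3) = -7 - 2/5 = -7 - 2*⅕ = -7 - ⅖ = -37/5 ≈ -7.4000)
(414 + (k(3) + 0*6))*((G + 20)*(-2)) = (414 + (2 + 0*6))*((-37/5 + 20)*(-2)) = (414 + (2 + 0))*((63/5)*(-2)) = (414 + 2)*(-126/5) = 416*(-126/5) = -52416/5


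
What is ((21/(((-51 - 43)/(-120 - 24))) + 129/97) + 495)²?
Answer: 5805362562624/20784481 ≈ 2.7931e+5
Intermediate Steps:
((21/(((-51 - 43)/(-120 - 24))) + 129/97) + 495)² = ((21/((-94/(-144))) + 129*(1/97)) + 495)² = ((21/((-94*(-1/144))) + 129/97) + 495)² = ((21/(47/72) + 129/97) + 495)² = ((21*(72/47) + 129/97) + 495)² = ((1512/47 + 129/97) + 495)² = (152727/4559 + 495)² = (2409432/4559)² = 5805362562624/20784481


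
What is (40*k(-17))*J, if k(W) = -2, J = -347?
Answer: 27760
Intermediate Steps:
(40*k(-17))*J = (40*(-2))*(-347) = -80*(-347) = 27760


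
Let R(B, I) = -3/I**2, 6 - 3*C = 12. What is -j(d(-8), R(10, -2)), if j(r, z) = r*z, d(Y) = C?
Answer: -3/2 ≈ -1.5000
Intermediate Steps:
C = -2 (C = 2 - 1/3*12 = 2 - 4 = -2)
d(Y) = -2
R(B, I) = -3/I**2
-j(d(-8), R(10, -2)) = -(-2)*(-3/(-2)**2) = -(-2)*(-3*1/4) = -(-2)*(-3)/4 = -1*3/2 = -3/2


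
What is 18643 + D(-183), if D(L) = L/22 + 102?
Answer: 412207/22 ≈ 18737.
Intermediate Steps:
D(L) = 102 + L/22 (D(L) = L*(1/22) + 102 = L/22 + 102 = 102 + L/22)
18643 + D(-183) = 18643 + (102 + (1/22)*(-183)) = 18643 + (102 - 183/22) = 18643 + 2061/22 = 412207/22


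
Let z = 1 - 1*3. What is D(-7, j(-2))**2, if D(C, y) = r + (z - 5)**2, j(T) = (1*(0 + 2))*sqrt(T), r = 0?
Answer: 2401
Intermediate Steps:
z = -2 (z = 1 - 3 = -2)
j(T) = 2*sqrt(T) (j(T) = (1*2)*sqrt(T) = 2*sqrt(T))
D(C, y) = 49 (D(C, y) = 0 + (-2 - 5)**2 = 0 + (-7)**2 = 0 + 49 = 49)
D(-7, j(-2))**2 = 49**2 = 2401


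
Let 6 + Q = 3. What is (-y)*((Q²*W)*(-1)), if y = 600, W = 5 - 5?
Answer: 0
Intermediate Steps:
W = 0
Q = -3 (Q = -6 + 3 = -3)
(-y)*((Q²*W)*(-1)) = (-1*600)*(((-3)²*0)*(-1)) = -600*9*0*(-1) = -0*(-1) = -600*0 = 0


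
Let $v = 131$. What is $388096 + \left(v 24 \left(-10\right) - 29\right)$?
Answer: $356627$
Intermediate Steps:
$388096 + \left(v 24 \left(-10\right) - 29\right) = 388096 + \left(131 \cdot 24 \left(-10\right) - 29\right) = 388096 + \left(131 \left(-240\right) - 29\right) = 388096 - 31469 = 356627$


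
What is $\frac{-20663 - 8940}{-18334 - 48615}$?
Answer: $\frac{29603}{66949} \approx 0.44217$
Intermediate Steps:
$\frac{-20663 - 8940}{-18334 - 48615} = - \frac{29603}{-66949} = \left(-29603\right) \left(- \frac{1}{66949}\right) = \frac{29603}{66949}$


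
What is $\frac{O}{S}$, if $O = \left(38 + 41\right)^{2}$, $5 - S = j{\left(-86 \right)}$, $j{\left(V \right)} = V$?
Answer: $\frac{6241}{91} \approx 68.582$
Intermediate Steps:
$S = 91$ ($S = 5 - -86 = 5 + 86 = 91$)
$O = 6241$ ($O = 79^{2} = 6241$)
$\frac{O}{S} = \frac{6241}{91}$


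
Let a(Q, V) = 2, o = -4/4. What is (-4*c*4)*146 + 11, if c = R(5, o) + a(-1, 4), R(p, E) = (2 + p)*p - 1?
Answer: -84085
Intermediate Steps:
o = -1 (o = -4*1/4 = -1)
R(p, E) = -1 + p*(2 + p) (R(p, E) = p*(2 + p) - 1 = -1 + p*(2 + p))
c = 36 (c = (-1 + 5**2 + 2*5) + 2 = (-1 + 25 + 10) + 2 = 34 + 2 = 36)
(-4*c*4)*146 + 11 = (-4*36*4)*146 + 11 = -144*4*146 + 11 = -576*146 + 11 = -84096 + 11 = -84085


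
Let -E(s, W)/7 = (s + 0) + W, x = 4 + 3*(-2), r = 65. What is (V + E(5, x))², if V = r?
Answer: 1936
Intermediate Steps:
x = -2 (x = 4 - 6 = -2)
E(s, W) = -7*W - 7*s (E(s, W) = -7*((s + 0) + W) = -7*(s + W) = -7*(W + s) = -7*W - 7*s)
V = 65
(V + E(5, x))² = (65 + (-7*(-2) - 7*5))² = (65 + (14 - 35))² = (65 - 21)² = 44² = 1936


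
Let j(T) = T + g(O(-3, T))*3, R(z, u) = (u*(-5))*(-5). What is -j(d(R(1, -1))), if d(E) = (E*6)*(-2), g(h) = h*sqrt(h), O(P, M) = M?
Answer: -300 - 9000*sqrt(3) ≈ -15888.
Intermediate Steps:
R(z, u) = 25*u (R(z, u) = -5*u*(-5) = 25*u)
g(h) = h**(3/2)
d(E) = -12*E (d(E) = (6*E)*(-2) = -12*E)
j(T) = T + 3*T**(3/2) (j(T) = T + T**(3/2)*3 = T + 3*T**(3/2))
-j(d(R(1, -1))) = -(-300*(-1) + 3*(-300*(-1))**(3/2)) = -(-12*(-25) + 3*(-12*(-25))**(3/2)) = -(300 + 3*300**(3/2)) = -(300 + 3*(3000*sqrt(3))) = -(300 + 9000*sqrt(3)) = -300 - 9000*sqrt(3)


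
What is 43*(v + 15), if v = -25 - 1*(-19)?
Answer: 387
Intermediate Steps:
v = -6 (v = -25 + 19 = -6)
43*(v + 15) = 43*(-6 + 15) = 43*9 = 387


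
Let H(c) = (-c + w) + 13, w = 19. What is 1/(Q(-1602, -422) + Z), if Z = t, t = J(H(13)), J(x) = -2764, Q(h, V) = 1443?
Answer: -1/1321 ≈ -0.00075700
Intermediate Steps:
H(c) = 32 - c (H(c) = (-c + 19) + 13 = (19 - c) + 13 = 32 - c)
t = -2764
Z = -2764
1/(Q(-1602, -422) + Z) = 1/(1443 - 2764) = 1/(-1321) = -1/1321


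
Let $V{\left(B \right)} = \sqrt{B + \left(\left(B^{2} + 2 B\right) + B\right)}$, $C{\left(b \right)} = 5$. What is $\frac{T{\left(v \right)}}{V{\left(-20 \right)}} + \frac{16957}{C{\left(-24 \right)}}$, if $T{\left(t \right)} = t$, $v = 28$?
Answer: $\frac{16957}{5} + \frac{7 \sqrt{5}}{10} \approx 3393.0$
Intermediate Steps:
$V{\left(B \right)} = \sqrt{B^{2} + 4 B}$ ($V{\left(B \right)} = \sqrt{B + \left(B^{2} + 3 B\right)} = \sqrt{B^{2} + 4 B}$)
$\frac{T{\left(v \right)}}{V{\left(-20 \right)}} + \frac{16957}{C{\left(-24 \right)}} = \frac{28}{\sqrt{- 20 \left(4 - 20\right)}} + \frac{16957}{5} = \frac{28}{\sqrt{\left(-20\right) \left(-16\right)}} + 16957 \cdot \frac{1}{5} = \frac{28}{\sqrt{320}} + \frac{16957}{5} = \frac{28}{8 \sqrt{5}} + \frac{16957}{5} = 28 \frac{\sqrt{5}}{40} + \frac{16957}{5} = \frac{7 \sqrt{5}}{10} + \frac{16957}{5} = \frac{16957}{5} + \frac{7 \sqrt{5}}{10}$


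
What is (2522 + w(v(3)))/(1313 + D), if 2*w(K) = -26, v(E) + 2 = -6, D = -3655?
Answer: -2509/2342 ≈ -1.0713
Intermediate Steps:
v(E) = -8 (v(E) = -2 - 6 = -8)
w(K) = -13 (w(K) = (1/2)*(-26) = -13)
(2522 + w(v(3)))/(1313 + D) = (2522 - 13)/(1313 - 3655) = 2509/(-2342) = 2509*(-1/2342) = -2509/2342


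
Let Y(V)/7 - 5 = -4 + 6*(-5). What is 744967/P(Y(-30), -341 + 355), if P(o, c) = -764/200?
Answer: -37248350/191 ≈ -1.9502e+5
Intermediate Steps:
Y(V) = -203 (Y(V) = 35 + 7*(-4 + 6*(-5)) = 35 + 7*(-4 - 30) = 35 + 7*(-34) = 35 - 238 = -203)
P(o, c) = -191/50 (P(o, c) = -764*1/200 = -191/50)
744967/P(Y(-30), -341 + 355) = 744967/(-191/50) = 744967*(-50/191) = -37248350/191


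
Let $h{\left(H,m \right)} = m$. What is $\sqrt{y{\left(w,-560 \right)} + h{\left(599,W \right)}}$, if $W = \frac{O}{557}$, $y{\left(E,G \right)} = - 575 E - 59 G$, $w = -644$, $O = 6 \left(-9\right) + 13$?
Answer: $\frac{\sqrt{125135808823}}{557} \approx 635.09$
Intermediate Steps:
$O = -41$ ($O = -54 + 13 = -41$)
$W = - \frac{41}{557} \approx -0.073609$
$\sqrt{y{\left(w,-560 \right)} + h{\left(599,W \right)}} = \sqrt{\left(\left(-575\right) \left(-644\right) - -33040\right) - \frac{41}{557}} = \sqrt{\left(370300 + 33040\right) - \frac{41}{557}} = \sqrt{403340 - \frac{41}{557}} = \sqrt{\frac{224660339}{557}} = \frac{\sqrt{125135808823}}{557}$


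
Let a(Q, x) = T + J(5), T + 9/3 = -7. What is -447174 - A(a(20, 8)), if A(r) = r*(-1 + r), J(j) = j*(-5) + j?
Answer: -448104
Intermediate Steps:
T = -10 (T = -3 - 7 = -10)
J(j) = -4*j (J(j) = -5*j + j = -4*j)
a(Q, x) = -30 (a(Q, x) = -10 - 4*5 = -10 - 20 = -30)
-447174 - A(a(20, 8)) = -447174 - (-30)*(-1 - 30) = -447174 - (-30)*(-31) = -447174 - 1*930 = -447174 - 930 = -448104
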